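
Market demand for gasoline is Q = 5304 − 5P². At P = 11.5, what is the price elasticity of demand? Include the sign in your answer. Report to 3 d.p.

-0.285

At P = 11.5, Q = 4642.750.
dQ/dP = −10P = -115.
ε = (dQ/dP)(P/Q) = (-115)(11.5/4642.750).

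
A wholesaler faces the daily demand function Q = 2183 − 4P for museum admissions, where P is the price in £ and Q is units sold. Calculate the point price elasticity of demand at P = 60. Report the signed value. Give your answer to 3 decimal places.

At P = 60, Q = 1943.
dQ/dP = −4.
ε = (dQ/dP)(P/Q) = (-4)(60/1943).

-0.124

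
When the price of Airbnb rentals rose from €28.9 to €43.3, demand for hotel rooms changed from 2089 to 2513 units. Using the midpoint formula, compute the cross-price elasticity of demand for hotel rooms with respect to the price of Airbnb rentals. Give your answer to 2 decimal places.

ΔQ_x = 2513 − 2089 = 424; ΔP_y = 43.3 − 28.9 = 14.4.
Midpoints: P̄_y = 36.10, Q̄_x = 2301.0.
ε_xy = (ΔQ_x/ΔP_y)(P̄_y/Q̄_x) = (424/14.4)(36.10/2301.0).

0.46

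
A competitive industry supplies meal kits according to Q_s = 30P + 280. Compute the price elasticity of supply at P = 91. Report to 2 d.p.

At P = 91, Q_s = 3010.
dQ_s/dP = 30.
ε_s = (dQ_s/dP)(P/Q_s) = (30)(91/3010).

0.91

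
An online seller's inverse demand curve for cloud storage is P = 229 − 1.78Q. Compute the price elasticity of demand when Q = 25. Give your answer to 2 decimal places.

At Q = 25, P = 229 − 1.78(25) = 184.50.
dP/dQ = −1.78, so dQ/dP = 1/(−1.78) = -0.562.
ε = (dQ/dP)(P/Q) = (-0.562)(184.50/25).

-4.15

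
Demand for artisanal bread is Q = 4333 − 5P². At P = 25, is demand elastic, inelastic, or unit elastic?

elastic

Q = 1208, dQ/dP = -250.
ε = (dQ/dP)(P/Q) ≈ -5.174.
|ε| = 5.17 > 1.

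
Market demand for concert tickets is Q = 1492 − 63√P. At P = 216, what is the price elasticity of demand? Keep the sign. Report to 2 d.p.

At P = 216, Q = 566.093.
dQ/dP = −63/(2√P) = -2.143.
ε = (dQ/dP)(P/Q) = (-2.143)(216/566.093).
|ε| < 1, so demand is inelastic at this price.

-0.82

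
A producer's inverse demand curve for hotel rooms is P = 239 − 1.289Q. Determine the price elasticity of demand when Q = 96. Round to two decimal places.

At Q = 96, P = 239 − 1.289(96) = 115.26.
dP/dQ = −1.289, so dQ/dP = 1/(−1.289) = -0.776.
ε = (dQ/dP)(P/Q) = (-0.776)(115.26/96).

-0.93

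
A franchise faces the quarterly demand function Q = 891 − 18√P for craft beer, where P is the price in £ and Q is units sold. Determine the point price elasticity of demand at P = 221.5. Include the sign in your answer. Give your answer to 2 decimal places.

At P = 221.5, Q = 623.108.
dQ/dP = −18/(2√P) = -0.605.
ε = (dQ/dP)(P/Q) = (-0.605)(221.5/623.108).

-0.21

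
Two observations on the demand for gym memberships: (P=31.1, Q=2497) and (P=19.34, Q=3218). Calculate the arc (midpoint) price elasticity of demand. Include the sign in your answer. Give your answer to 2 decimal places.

ΔQ = 3218 − 2497 = 721; ΔP = 19.34 − 31.1 = -11.76.
Midpoints: P̄ = 25.22, Q̄ = 2857.5.
ε = (ΔQ/ΔP)(P̄/Q̄) = (721/-11.76)(25.22/2857.5).

-0.54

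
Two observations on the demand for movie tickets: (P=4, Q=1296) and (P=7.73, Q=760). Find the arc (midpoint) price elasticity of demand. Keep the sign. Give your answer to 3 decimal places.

ΔQ = 760 − 1296 = -536; ΔP = 7.73 − 4 = 3.73.
Midpoints: P̄ = 5.87, Q̄ = 1028.0.
ε = (ΔQ/ΔP)(P̄/Q̄) = (-536/3.73)(5.87/1028.0).

-0.820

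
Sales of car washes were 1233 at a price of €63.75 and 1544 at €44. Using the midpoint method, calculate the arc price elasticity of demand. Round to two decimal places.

-0.61

ΔQ = 1544 − 1233 = 311; ΔP = 44 − 63.75 = -19.75.
Midpoints: P̄ = 53.88, Q̄ = 1388.5.
ε = (ΔQ/ΔP)(P̄/Q̄) = (311/-19.75)(53.88/1388.5).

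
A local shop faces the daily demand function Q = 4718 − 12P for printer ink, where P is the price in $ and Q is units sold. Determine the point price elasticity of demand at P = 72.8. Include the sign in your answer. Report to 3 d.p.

At P = 72.8, Q = 3844.400.
dQ/dP = −12.
ε = (dQ/dP)(P/Q) = (-12)(72.8/3844.400).

-0.227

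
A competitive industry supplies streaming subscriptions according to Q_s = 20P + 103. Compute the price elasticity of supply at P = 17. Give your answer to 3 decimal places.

0.767

At P = 17, Q_s = 443.
dQ_s/dP = 20.
ε_s = (dQ_s/dP)(P/Q_s) = (20)(17/443).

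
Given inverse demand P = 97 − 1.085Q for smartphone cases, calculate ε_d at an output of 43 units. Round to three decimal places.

-1.079

At Q = 43, P = 97 − 1.085(43) = 50.34.
dP/dQ = −1.085, so dQ/dP = 1/(−1.085) = -0.922.
ε = (dQ/dP)(P/Q) = (-0.922)(50.34/43).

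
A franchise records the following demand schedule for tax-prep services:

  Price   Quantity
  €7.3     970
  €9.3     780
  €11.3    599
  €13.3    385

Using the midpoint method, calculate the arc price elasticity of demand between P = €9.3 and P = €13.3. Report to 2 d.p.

At P = 9.3, Q = 780; at P = 13.3, Q = 385.
ΔQ = -395, ΔP = 4.0. Midpoints: P̄ = 11.30, Q̄ = 582.5.
ε = (ΔQ/ΔP)(P̄/Q̄) = (-395/4.0)(11.30/582.5).

-1.92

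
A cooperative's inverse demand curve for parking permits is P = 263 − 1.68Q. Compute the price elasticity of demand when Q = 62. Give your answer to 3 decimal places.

-1.525

At Q = 62, P = 263 − 1.68(62) = 158.84.
dP/dQ = −1.68, so dQ/dP = 1/(−1.68) = -0.595.
ε = (dQ/dP)(P/Q) = (-0.595)(158.84/62).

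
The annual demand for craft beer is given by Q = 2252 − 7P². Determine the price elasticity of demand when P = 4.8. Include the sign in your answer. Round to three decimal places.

At P = 4.8, Q = 2090.720.
dQ/dP = −14P = -67.200.
ε = (dQ/dP)(P/Q) = (-67.200)(4.8/2090.720).

-0.154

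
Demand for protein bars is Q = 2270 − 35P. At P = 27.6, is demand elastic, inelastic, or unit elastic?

inelastic

Q = 1304, dQ/dP = -35.
ε = (dQ/dP)(P/Q) ≈ -0.741.
|ε| = 0.74 < 1.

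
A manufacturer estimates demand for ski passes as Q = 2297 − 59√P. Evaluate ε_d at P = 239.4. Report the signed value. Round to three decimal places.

-0.330

At P = 239.4, Q = 1384.119.
dQ/dP = −59/(2√P) = -1.907.
ε = (dQ/dP)(P/Q) = (-1.907)(239.4/1384.119).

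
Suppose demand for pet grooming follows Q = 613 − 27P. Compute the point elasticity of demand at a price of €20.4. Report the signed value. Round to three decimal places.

-8.855

At P = 20.4, Q = 62.200.
dQ/dP = −27.
ε = (dQ/dP)(P/Q) = (-27)(20.4/62.200).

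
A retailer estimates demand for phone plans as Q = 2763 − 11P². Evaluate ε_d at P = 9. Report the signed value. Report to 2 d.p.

-0.95

At P = 9, Q = 1872.
dQ/dP = −22P = -198.
ε = (dQ/dP)(P/Q) = (-198)(9/1872).
|ε| < 1, so demand is inelastic at this price.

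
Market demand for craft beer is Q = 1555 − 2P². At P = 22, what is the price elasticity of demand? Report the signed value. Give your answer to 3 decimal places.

At P = 22, Q = 587.
dQ/dP = −4P = -88.
ε = (dQ/dP)(P/Q) = (-88)(22/587).

-3.298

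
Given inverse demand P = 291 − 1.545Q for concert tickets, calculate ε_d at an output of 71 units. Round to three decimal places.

At Q = 71, P = 291 − 1.545(71) = 181.31.
dP/dQ = −1.545, so dQ/dP = 1/(−1.545) = -0.647.
ε = (dQ/dP)(P/Q) = (-0.647)(181.31/71).

-1.653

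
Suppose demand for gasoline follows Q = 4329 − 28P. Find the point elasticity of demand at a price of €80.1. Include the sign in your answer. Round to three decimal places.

-1.075

At P = 80.1, Q = 2086.200.
dQ/dP = −28.
ε = (dQ/dP)(P/Q) = (-28)(80.1/2086.200).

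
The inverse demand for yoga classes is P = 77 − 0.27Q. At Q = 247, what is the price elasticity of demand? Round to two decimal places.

At Q = 247, P = 77 − 0.27(247) = 10.31.
dP/dQ = −0.27, so dQ/dP = 1/(−0.27) = -3.704.
ε = (dQ/dP)(P/Q) = (-3.704)(10.31/247).

-0.15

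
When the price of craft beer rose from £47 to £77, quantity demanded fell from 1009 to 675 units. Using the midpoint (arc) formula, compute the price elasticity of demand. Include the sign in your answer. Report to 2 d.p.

-0.82

ΔQ = 675 − 1009 = -334; ΔP = 77 − 47 = 30.
Midpoints: P̄ = 62.00, Q̄ = 842.0.
ε = (ΔQ/ΔP)(P̄/Q̄) = (-334/30)(62.00/842.0).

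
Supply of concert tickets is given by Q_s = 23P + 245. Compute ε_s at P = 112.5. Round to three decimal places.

0.914

At P = 112.5, Q_s = 2832.50.
dQ_s/dP = 23.
ε_s = (dQ_s/dP)(P/Q_s) = (23)(112.5/2832.50).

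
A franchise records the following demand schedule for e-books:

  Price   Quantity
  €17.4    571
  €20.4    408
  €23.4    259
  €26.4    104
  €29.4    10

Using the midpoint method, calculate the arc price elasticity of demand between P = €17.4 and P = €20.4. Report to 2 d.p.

-2.10

At P = 17.4, Q = 571; at P = 20.4, Q = 408.
ΔQ = -163, ΔP = 3.0. Midpoints: P̄ = 18.90, Q̄ = 489.5.
ε = (ΔQ/ΔP)(P̄/Q̄) = (-163/3.0)(18.90/489.5).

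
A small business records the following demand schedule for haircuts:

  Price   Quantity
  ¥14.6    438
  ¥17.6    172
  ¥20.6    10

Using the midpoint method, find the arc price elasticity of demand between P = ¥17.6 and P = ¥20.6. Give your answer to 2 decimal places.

At P = 17.6, Q = 172; at P = 20.6, Q = 10.
ΔQ = -162, ΔP = 3.0. Midpoints: P̄ = 19.10, Q̄ = 91.0.
ε = (ΔQ/ΔP)(P̄/Q̄) = (-162/3.0)(19.10/91.0).

-11.33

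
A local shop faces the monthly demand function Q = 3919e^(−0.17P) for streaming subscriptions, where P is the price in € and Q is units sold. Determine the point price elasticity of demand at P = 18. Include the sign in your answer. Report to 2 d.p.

At P = 18, Q = 183.753.
dQ/dP = −0.17·3919e^(−0.17P) = −0.17Q = -31.238.
ε = (dQ/dP)(P/Q) = (-31.238)(18/183.753).

-3.06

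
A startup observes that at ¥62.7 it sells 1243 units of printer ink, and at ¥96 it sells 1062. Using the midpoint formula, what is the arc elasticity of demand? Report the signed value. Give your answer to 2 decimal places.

ΔQ = 1062 − 1243 = -181; ΔP = 96 − 62.7 = 33.3.
Midpoints: P̄ = 79.35, Q̄ = 1152.5.
ε = (ΔQ/ΔP)(P̄/Q̄) = (-181/33.3)(79.35/1152.5).

-0.37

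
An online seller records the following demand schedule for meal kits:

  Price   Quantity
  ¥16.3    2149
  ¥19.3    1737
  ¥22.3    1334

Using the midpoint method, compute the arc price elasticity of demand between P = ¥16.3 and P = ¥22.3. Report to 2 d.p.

-1.51

At P = 16.3, Q = 2149; at P = 22.3, Q = 1334.
ΔQ = -815, ΔP = 6.0. Midpoints: P̄ = 19.30, Q̄ = 1741.5.
ε = (ΔQ/ΔP)(P̄/Q̄) = (-815/6.0)(19.30/1741.5).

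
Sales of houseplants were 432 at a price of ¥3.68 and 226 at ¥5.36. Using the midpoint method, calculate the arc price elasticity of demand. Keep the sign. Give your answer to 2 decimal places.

-1.68

ΔQ = 226 − 432 = -206; ΔP = 5.36 − 3.68 = 1.68.
Midpoints: P̄ = 4.52, Q̄ = 329.0.
ε = (ΔQ/ΔP)(P̄/Q̄) = (-206/1.68)(4.52/329.0).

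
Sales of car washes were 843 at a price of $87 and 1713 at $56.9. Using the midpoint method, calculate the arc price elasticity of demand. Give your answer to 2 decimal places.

-1.63

ΔQ = 1713 − 843 = 870; ΔP = 56.9 − 87 = -30.1.
Midpoints: P̄ = 71.95, Q̄ = 1278.0.
ε = (ΔQ/ΔP)(P̄/Q̄) = (870/-30.1)(71.95/1278.0).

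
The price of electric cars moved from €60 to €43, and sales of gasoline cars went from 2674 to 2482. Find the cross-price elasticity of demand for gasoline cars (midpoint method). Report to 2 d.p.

ΔQ_x = 2482 − 2674 = -192; ΔP_y = 43 − 60 = -17.
Midpoints: P̄_y = 51.50, Q̄_x = 2578.0.
ε_xy = (ΔQ_x/ΔP_y)(P̄_y/Q̄_x) = (-192/-17)(51.50/2578.0).

0.23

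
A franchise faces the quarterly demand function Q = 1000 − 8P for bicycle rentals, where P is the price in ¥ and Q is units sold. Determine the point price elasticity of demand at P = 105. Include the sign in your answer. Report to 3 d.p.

At P = 105, Q = 160.
dQ/dP = −8.
ε = (dQ/dP)(P/Q) = (-8)(105/160).

-5.250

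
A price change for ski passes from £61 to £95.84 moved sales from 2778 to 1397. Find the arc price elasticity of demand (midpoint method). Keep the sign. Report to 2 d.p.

ΔQ = 1397 − 2778 = -1381; ΔP = 95.84 − 61 = 34.84.
Midpoints: P̄ = 78.42, Q̄ = 2087.5.
ε = (ΔQ/ΔP)(P̄/Q̄) = (-1381/34.84)(78.42/2087.5).

-1.49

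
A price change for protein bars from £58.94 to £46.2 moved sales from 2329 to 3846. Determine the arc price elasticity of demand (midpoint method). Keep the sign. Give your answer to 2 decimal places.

-2.03

ΔQ = 3846 − 2329 = 1517; ΔP = 46.2 − 58.94 = -12.74.
Midpoints: P̄ = 52.57, Q̄ = 3087.5.
ε = (ΔQ/ΔP)(P̄/Q̄) = (1517/-12.74)(52.57/3087.5).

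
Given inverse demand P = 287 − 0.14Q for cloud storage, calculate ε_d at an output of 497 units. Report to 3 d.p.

-3.125

At Q = 497, P = 287 − 0.14(497) = 217.42.
dP/dQ = −0.14, so dQ/dP = 1/(−0.14) = -7.143.
ε = (dQ/dP)(P/Q) = (-7.143)(217.42/497).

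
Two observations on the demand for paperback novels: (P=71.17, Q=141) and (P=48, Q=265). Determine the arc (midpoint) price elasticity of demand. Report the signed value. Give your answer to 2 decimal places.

ΔQ = 265 − 141 = 124; ΔP = 48 − 71.17 = -23.17.
Midpoints: P̄ = 59.59, Q̄ = 203.0.
ε = (ΔQ/ΔP)(P̄/Q̄) = (124/-23.17)(59.59/203.0).

-1.57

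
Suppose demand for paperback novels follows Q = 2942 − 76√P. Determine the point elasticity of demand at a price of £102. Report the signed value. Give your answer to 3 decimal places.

At P = 102, Q = 2174.438.
dQ/dP = −76/(2√P) = -3.763.
ε = (dQ/dP)(P/Q) = (-3.763)(102/2174.438).

-0.176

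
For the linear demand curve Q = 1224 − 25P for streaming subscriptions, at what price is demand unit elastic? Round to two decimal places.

24.48

For linear demand Q = a − bP, ε = −bP/(a − bP). |ε| = 1 when bP = a − bP, i.e. P = a/(2b).
P = 1224/(2·25) = 1224/50 = 24.4800.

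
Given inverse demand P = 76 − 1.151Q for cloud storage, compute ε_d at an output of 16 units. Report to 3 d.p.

At Q = 16, P = 76 − 1.151(16) = 57.58.
dP/dQ = −1.151, so dQ/dP = 1/(−1.151) = -0.869.
ε = (dQ/dP)(P/Q) = (-0.869)(57.58/16).

-3.127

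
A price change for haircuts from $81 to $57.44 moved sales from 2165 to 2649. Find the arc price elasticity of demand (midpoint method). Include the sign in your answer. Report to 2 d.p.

ΔQ = 2649 − 2165 = 484; ΔP = 57.44 − 81 = -23.56.
Midpoints: P̄ = 69.22, Q̄ = 2407.0.
ε = (ΔQ/ΔP)(P̄/Q̄) = (484/-23.56)(69.22/2407.0).

-0.59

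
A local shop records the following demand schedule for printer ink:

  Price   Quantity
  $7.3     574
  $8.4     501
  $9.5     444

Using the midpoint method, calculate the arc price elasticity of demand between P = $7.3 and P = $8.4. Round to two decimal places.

At P = 7.3, Q = 574; at P = 8.4, Q = 501.
ΔQ = -73, ΔP = 1.1. Midpoints: P̄ = 7.85, Q̄ = 537.5.
ε = (ΔQ/ΔP)(P̄/Q̄) = (-73/1.1)(7.85/537.5).

-0.97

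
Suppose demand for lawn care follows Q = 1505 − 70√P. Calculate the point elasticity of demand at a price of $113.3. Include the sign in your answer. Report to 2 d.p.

-0.49

At P = 113.3, Q = 759.903.
dQ/dP = −70/(2√P) = -3.288.
ε = (dQ/dP)(P/Q) = (-3.288)(113.3/759.903).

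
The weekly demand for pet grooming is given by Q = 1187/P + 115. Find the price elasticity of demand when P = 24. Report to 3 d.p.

At P = 24, Q = 164.458.
dQ/dP = −1187/P² = -2.061.
ε = (dQ/dP)(P/Q) = (-2.061)(24/164.458).
|ε| < 1, so demand is inelastic at this price.

-0.301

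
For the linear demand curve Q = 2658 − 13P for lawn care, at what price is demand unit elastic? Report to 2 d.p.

102.23

For linear demand Q = a − bP, ε = −bP/(a − bP). |ε| = 1 when bP = a − bP, i.e. P = a/(2b).
P = 2658/(2·13) = 2658/26 = 102.2308.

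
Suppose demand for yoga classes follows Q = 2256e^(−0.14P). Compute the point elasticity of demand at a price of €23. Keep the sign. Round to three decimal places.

At P = 23, Q = 90.139.
dQ/dP = −0.14·2256e^(−0.14P) = −0.14Q = -12.619.
ε = (dQ/dP)(P/Q) = (-12.619)(23/90.139).

-3.220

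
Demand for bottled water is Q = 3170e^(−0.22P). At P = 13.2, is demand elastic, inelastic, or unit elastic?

Q = 173.727, dQ/dP = -38.220.
ε = (dQ/dP)(P/Q) ≈ -2.904.
|ε| = 2.90 > 1.

elastic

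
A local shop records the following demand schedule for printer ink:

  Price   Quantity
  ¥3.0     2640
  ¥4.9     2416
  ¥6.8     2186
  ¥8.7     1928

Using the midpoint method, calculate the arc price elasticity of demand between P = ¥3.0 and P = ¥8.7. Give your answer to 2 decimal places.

At P = 3.0, Q = 2640; at P = 8.7, Q = 1928.
ΔQ = -712, ΔP = 5.7. Midpoints: P̄ = 5.85, Q̄ = 2284.0.
ε = (ΔQ/ΔP)(P̄/Q̄) = (-712/5.7)(5.85/2284.0).

-0.32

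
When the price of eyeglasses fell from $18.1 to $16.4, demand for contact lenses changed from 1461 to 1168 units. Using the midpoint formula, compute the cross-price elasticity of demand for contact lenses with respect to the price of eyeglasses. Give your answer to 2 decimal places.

2.26

ΔQ_x = 1168 − 1461 = -293; ΔP_y = 16.4 − 18.1 = -1.7.
Midpoints: P̄_y = 17.25, Q̄_x = 1314.5.
ε_xy = (ΔQ_x/ΔP_y)(P̄_y/Q̄_x) = (-293/-1.7)(17.25/1314.5).
ε_xy > 0, so the goods are substitutes.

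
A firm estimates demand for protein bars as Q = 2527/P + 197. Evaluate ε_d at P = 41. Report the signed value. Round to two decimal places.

At P = 41, Q = 258.634.
dQ/dP = −2527/P² = -1.503.
ε = (dQ/dP)(P/Q) = (-1.503)(41/258.634).
|ε| < 1, so demand is inelastic at this price.

-0.24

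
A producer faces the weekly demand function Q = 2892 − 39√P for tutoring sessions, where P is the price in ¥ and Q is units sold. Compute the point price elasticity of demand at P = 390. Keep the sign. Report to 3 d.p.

At P = 390, Q = 2121.812.
dQ/dP = −39/(2√P) = -0.987.
ε = (dQ/dP)(P/Q) = (-0.987)(390/2121.812).

-0.181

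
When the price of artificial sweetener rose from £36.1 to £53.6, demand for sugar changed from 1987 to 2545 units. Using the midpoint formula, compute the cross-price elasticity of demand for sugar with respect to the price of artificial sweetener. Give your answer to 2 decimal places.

0.63

ΔQ_x = 2545 − 1987 = 558; ΔP_y = 53.6 − 36.1 = 17.5.
Midpoints: P̄_y = 44.85, Q̄_x = 2266.0.
ε_xy = (ΔQ_x/ΔP_y)(P̄_y/Q̄_x) = (558/17.5)(44.85/2266.0).
ε_xy > 0, so the goods are substitutes.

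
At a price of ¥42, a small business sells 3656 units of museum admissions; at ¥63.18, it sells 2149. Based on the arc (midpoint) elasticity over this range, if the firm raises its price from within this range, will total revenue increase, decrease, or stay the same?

decrease

Arc ε = (-1507/21.18)(52.59/2902.5) ≈ -1.289.
|ε| = 1.29 > 1, so demand is elastic. A price rise therefore reduces total revenue.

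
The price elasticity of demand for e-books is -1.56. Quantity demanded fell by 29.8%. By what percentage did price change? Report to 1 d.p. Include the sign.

19.1%

%ΔP ≈ %ΔQ / ε = (-29.8%)/(-1.56) = 19.10%.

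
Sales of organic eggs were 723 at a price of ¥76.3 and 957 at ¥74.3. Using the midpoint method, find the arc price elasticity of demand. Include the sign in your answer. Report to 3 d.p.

ΔQ = 957 − 723 = 234; ΔP = 74.3 − 76.3 = -2.
Midpoints: P̄ = 75.30, Q̄ = 840.0.
ε = (ΔQ/ΔP)(P̄/Q̄) = (234/-2)(75.30/840.0).

-10.488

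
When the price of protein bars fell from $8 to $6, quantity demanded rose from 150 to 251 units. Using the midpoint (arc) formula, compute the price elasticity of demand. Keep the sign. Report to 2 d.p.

-1.76

ΔQ = 251 − 150 = 101; ΔP = 6 − 8 = -2.
Midpoints: P̄ = 7.00, Q̄ = 200.5.
ε = (ΔQ/ΔP)(P̄/Q̄) = (101/-2)(7.00/200.5).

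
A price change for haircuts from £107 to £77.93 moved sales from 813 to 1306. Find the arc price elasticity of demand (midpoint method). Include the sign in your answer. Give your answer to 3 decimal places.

ΔQ = 1306 − 813 = 493; ΔP = 77.93 − 107 = -29.07.
Midpoints: P̄ = 92.47, Q̄ = 1059.5.
ε = (ΔQ/ΔP)(P̄/Q̄) = (493/-29.07)(92.47/1059.5).

-1.480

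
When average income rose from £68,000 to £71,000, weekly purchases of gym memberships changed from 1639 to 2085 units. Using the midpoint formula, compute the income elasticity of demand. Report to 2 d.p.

5.55

ΔQ = 446, ΔI = 3000. Midpoints: Ī = 69,500, Q̄ = 1862.0.
ε_I = (ΔQ/ΔI)(Ī/Q̄) = (446/3000)(69500/1862.0).
ε_I > 0, so the good is normal.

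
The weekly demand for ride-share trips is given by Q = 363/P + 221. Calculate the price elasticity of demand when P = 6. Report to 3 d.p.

-0.215

At P = 6, Q = 281.500.
dQ/dP = −363/P² = -10.083.
ε = (dQ/dP)(P/Q) = (-10.083)(6/281.500).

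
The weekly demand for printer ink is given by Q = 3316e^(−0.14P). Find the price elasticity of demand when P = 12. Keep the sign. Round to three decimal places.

At P = 12, Q = 618.016.
dQ/dP = −0.14·3316e^(−0.14P) = −0.14Q = -86.522.
ε = (dQ/dP)(P/Q) = (-86.522)(12/618.016).
|ε| > 1, so demand is elastic at this price.

-1.680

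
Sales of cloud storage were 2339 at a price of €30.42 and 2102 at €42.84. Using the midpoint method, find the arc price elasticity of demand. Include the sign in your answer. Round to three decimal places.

-0.315

ΔQ = 2102 − 2339 = -237; ΔP = 42.84 − 30.42 = 12.42.
Midpoints: P̄ = 36.63, Q̄ = 2220.5.
ε = (ΔQ/ΔP)(P̄/Q̄) = (-237/12.42)(36.63/2220.5).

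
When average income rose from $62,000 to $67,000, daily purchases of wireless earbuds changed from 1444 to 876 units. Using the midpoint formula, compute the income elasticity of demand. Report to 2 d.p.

ΔQ = -568, ΔI = 5000. Midpoints: Ī = 64,500, Q̄ = 1160.0.
ε_I = (ΔQ/ΔI)(Ī/Q̄) = (-568/5000)(64500/1160.0).

-6.32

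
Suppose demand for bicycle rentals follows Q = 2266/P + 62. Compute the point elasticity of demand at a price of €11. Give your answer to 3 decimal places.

-0.769

At P = 11, Q = 268.
dQ/dP = −2266/P² = -18.727.
ε = (dQ/dP)(P/Q) = (-18.727)(11/268).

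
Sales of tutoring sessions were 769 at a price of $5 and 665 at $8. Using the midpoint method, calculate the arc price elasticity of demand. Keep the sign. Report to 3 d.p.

-0.314

ΔQ = 665 − 769 = -104; ΔP = 8 − 5 = 3.
Midpoints: P̄ = 6.50, Q̄ = 717.0.
ε = (ΔQ/ΔP)(P̄/Q̄) = (-104/3)(6.50/717.0).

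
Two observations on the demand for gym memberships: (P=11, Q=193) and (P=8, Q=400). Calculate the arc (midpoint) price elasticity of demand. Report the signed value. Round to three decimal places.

ΔQ = 400 − 193 = 207; ΔP = 8 − 11 = -3.
Midpoints: P̄ = 9.50, Q̄ = 296.5.
ε = (ΔQ/ΔP)(P̄/Q̄) = (207/-3)(9.50/296.5).

-2.211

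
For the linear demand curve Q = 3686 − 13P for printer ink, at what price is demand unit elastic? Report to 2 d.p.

For linear demand Q = a − bP, ε = −bP/(a − bP). |ε| = 1 when bP = a − bP, i.e. P = a/(2b).
P = 3686/(2·13) = 3686/26 = 141.7692.

141.77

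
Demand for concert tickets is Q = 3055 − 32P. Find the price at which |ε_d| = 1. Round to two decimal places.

47.73

For linear demand Q = a − bP, ε = −bP/(a − bP). |ε| = 1 when bP = a − bP, i.e. P = a/(2b).
P = 3055/(2·32) = 3055/64 = 47.7344.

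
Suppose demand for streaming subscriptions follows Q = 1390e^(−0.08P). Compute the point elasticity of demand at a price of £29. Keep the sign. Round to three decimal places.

-2.320

At P = 29, Q = 136.600.
dQ/dP = −0.08·1390e^(−0.08P) = −0.08Q = -10.928.
ε = (dQ/dP)(P/Q) = (-10.928)(29/136.600).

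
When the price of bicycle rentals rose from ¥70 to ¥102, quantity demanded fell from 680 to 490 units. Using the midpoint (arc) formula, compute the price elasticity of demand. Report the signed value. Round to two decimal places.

-0.87

ΔQ = 490 − 680 = -190; ΔP = 102 − 70 = 32.
Midpoints: P̄ = 86.00, Q̄ = 585.0.
ε = (ΔQ/ΔP)(P̄/Q̄) = (-190/32)(86.00/585.0).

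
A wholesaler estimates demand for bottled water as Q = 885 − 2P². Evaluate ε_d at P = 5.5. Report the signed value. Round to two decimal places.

At P = 5.5, Q = 824.500.
dQ/dP = −4P = -22.
ε = (dQ/dP)(P/Q) = (-22)(5.5/824.500).

-0.15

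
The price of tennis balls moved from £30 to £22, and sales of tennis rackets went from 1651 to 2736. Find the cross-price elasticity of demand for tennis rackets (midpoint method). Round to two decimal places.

-1.61

ΔQ_x = 2736 − 1651 = 1085; ΔP_y = 22 − 30 = -8.
Midpoints: P̄_y = 26.00, Q̄_x = 2193.5.
ε_xy = (ΔQ_x/ΔP_y)(P̄_y/Q̄_x) = (1085/-8)(26.00/2193.5).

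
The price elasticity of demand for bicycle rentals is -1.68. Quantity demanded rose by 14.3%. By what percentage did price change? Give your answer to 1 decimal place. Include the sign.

%ΔP ≈ %ΔQ / ε = (14.3%)/(-1.68) = -8.51%.

-8.5%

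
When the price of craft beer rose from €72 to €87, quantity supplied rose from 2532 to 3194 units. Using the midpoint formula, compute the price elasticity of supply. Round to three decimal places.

1.225

ΔQ = 3194 − 2532 = 662; ΔP = 87 − 72 = 15.
Midpoints: P̄ = 79.50, Q̄ = 2863.0.
ε_s = (ΔQ/ΔP)(P̄/Q̄) = (662/15)(79.50/2863.0).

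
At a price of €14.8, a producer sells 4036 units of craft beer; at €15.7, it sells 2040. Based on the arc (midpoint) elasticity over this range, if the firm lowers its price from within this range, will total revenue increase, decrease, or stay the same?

increase

Arc ε = (-1996/0.9)(15.25/3038.0) ≈ -11.133.
|ε| = 11.13 > 1, so demand is elastic. A price cut therefore raises total revenue.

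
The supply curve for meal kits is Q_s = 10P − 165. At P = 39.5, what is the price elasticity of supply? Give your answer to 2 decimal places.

At P = 39.5, Q_s = 230.
dQ_s/dP = 10.
ε_s = (dQ_s/dP)(P/Q_s) = (10)(39.5/230).

1.72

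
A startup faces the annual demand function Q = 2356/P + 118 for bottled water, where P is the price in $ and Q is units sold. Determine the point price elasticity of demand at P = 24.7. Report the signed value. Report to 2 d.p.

At P = 24.7, Q = 213.385.
dQ/dP = −2356/P² = -3.862.
ε = (dQ/dP)(P/Q) = (-3.862)(24.7/213.385).

-0.45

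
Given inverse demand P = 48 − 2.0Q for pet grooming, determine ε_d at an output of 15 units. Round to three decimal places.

At Q = 15, P = 48 − 2.0(15) = 18.00.
dP/dQ = −2.0, so dQ/dP = 1/(−2.0) = -0.500.
ε = (dQ/dP)(P/Q) = (-0.500)(18.00/15).

-0.600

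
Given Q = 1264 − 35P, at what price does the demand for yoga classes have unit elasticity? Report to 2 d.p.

18.06

For linear demand Q = a − bP, ε = −bP/(a − bP). |ε| = 1 when bP = a − bP, i.e. P = a/(2b).
P = 1264/(2·35) = 1264/70 = 18.0571.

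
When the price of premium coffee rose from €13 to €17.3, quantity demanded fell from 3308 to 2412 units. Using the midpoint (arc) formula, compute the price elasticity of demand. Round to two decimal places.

ΔQ = 2412 − 3308 = -896; ΔP = 17.3 − 13 = 4.3.
Midpoints: P̄ = 15.15, Q̄ = 2860.0.
ε = (ΔQ/ΔP)(P̄/Q̄) = (-896/4.3)(15.15/2860.0).

-1.10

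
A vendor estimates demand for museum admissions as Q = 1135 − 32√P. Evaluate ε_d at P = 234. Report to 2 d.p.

-0.38

At P = 234, Q = 645.494.
dQ/dP = −32/(2√P) = -1.046.
ε = (dQ/dP)(P/Q) = (-1.046)(234/645.494).
|ε| < 1, so demand is inelastic at this price.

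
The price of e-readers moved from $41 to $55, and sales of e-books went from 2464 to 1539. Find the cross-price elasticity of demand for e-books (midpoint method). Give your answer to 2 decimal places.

-1.58

ΔQ_x = 1539 − 2464 = -925; ΔP_y = 55 − 41 = 14.
Midpoints: P̄_y = 48.00, Q̄_x = 2001.5.
ε_xy = (ΔQ_x/ΔP_y)(P̄_y/Q̄_x) = (-925/14)(48.00/2001.5).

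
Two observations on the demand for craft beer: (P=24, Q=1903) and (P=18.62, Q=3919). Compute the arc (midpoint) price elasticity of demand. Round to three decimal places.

-2.743

ΔQ = 3919 − 1903 = 2016; ΔP = 18.62 − 24 = -5.38.
Midpoints: P̄ = 21.31, Q̄ = 2911.0.
ε = (ΔQ/ΔP)(P̄/Q̄) = (2016/-5.38)(21.31/2911.0).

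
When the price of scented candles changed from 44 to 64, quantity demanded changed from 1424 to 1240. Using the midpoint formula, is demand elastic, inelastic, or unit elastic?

inelastic

Arc ε ≈ -0.373.
|ε| = 0.37 < 1.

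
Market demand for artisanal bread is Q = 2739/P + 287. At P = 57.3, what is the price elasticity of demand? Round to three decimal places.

-0.143

At P = 57.3, Q = 334.801.
dQ/dP = −2739/P² = -0.834.
ε = (dQ/dP)(P/Q) = (-0.834)(57.3/334.801).
|ε| < 1, so demand is inelastic at this price.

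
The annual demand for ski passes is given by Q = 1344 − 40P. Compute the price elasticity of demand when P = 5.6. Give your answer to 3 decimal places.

-0.200

At P = 5.6, Q = 1120.
dQ/dP = −40.
ε = (dQ/dP)(P/Q) = (-40)(5.6/1120).
|ε| < 1, so demand is inelastic at this price.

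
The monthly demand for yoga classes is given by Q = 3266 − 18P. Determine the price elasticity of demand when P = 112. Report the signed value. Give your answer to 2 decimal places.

-1.61

At P = 112, Q = 1250.
dQ/dP = −18.
ε = (dQ/dP)(P/Q) = (-18)(112/1250).
|ε| > 1, so demand is elastic at this price.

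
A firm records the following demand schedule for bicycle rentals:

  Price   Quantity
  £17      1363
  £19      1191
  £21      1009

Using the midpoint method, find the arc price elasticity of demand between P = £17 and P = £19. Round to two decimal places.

At P = 17, Q = 1363; at P = 19, Q = 1191.
ΔQ = -172, ΔP = 2. Midpoints: P̄ = 18.00, Q̄ = 1277.0.
ε = (ΔQ/ΔP)(P̄/Q̄) = (-172/2)(18.00/1277.0).

-1.21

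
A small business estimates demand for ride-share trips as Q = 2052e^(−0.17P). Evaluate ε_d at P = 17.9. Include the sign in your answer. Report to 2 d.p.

-3.04

At P = 17.9, Q = 97.863.
dQ/dP = −0.17·2052e^(−0.17P) = −0.17Q = -16.637.
ε = (dQ/dP)(P/Q) = (-16.637)(17.9/97.863).
|ε| > 1, so demand is elastic at this price.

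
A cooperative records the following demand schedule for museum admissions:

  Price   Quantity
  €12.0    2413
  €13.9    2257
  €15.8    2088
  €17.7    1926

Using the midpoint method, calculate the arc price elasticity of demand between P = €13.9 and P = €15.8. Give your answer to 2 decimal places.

-0.61

At P = 13.9, Q = 2257; at P = 15.8, Q = 2088.
ΔQ = -169, ΔP = 1.9. Midpoints: P̄ = 14.85, Q̄ = 2172.5.
ε = (ΔQ/ΔP)(P̄/Q̄) = (-169/1.9)(14.85/2172.5).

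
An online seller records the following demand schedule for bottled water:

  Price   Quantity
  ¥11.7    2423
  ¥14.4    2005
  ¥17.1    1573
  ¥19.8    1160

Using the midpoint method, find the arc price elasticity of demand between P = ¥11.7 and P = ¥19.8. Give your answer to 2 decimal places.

At P = 11.7, Q = 2423; at P = 19.8, Q = 1160.
ΔQ = -1263, ΔP = 8.1. Midpoints: P̄ = 15.75, Q̄ = 1791.5.
ε = (ΔQ/ΔP)(P̄/Q̄) = (-1263/8.1)(15.75/1791.5).

-1.37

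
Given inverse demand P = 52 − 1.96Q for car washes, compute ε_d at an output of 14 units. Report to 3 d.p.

At Q = 14, P = 52 − 1.96(14) = 24.56.
dP/dQ = −1.96, so dQ/dP = 1/(−1.96) = -0.510.
ε = (dQ/dP)(P/Q) = (-0.510)(24.56/14).

-0.895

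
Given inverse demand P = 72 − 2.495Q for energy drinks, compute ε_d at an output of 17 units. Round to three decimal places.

-0.698

At Q = 17, P = 72 − 2.495(17) = 29.59.
dP/dQ = −2.495, so dQ/dP = 1/(−2.495) = -0.401.
ε = (dQ/dP)(P/Q) = (-0.401)(29.59/17).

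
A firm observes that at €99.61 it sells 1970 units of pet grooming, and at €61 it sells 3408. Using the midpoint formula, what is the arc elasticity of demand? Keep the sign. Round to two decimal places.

ΔQ = 3408 − 1970 = 1438; ΔP = 61 − 99.61 = -38.61.
Midpoints: P̄ = 80.31, Q̄ = 2689.0.
ε = (ΔQ/ΔP)(P̄/Q̄) = (1438/-38.61)(80.31/2689.0).

-1.11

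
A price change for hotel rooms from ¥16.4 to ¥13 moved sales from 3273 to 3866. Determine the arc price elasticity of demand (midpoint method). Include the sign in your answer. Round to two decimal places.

-0.72

ΔQ = 3866 − 3273 = 593; ΔP = 13 − 16.4 = -3.4.
Midpoints: P̄ = 14.70, Q̄ = 3569.5.
ε = (ΔQ/ΔP)(P̄/Q̄) = (593/-3.4)(14.70/3569.5).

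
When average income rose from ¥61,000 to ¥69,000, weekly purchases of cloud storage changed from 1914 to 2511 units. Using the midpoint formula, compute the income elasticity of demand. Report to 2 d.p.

ΔQ = 597, ΔI = 8000. Midpoints: Ī = 65,000, Q̄ = 2212.5.
ε_I = (ΔQ/ΔI)(Ī/Q̄) = (597/8000)(65000/2212.5).
ε_I > 0, so the good is normal.

2.19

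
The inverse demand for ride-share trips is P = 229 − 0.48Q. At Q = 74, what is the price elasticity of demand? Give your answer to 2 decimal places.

At Q = 74, P = 229 − 0.48(74) = 193.48.
dP/dQ = −0.48, so dQ/dP = 1/(−0.48) = -2.083.
ε = (dQ/dP)(P/Q) = (-2.083)(193.48/74).

-5.45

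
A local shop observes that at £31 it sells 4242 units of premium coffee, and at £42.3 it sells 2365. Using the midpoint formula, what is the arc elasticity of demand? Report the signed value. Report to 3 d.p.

-1.843

ΔQ = 2365 − 4242 = -1877; ΔP = 42.3 − 31 = 11.3.
Midpoints: P̄ = 36.65, Q̄ = 3303.5.
ε = (ΔQ/ΔP)(P̄/Q̄) = (-1877/11.3)(36.65/3303.5).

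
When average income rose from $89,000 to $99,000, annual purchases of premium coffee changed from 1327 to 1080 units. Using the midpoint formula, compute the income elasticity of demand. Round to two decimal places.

-1.93

ΔQ = -247, ΔI = 10000. Midpoints: Ī = 94,000, Q̄ = 1203.5.
ε_I = (ΔQ/ΔI)(Ī/Q̄) = (-247/10000)(94000/1203.5).
ε_I < 0, so the good is inferior.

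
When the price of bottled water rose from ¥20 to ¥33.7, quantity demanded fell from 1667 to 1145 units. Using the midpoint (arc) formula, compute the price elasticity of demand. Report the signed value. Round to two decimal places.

-0.73

ΔQ = 1145 − 1667 = -522; ΔP = 33.7 − 20 = 13.7.
Midpoints: P̄ = 26.85, Q̄ = 1406.0.
ε = (ΔQ/ΔP)(P̄/Q̄) = (-522/13.7)(26.85/1406.0).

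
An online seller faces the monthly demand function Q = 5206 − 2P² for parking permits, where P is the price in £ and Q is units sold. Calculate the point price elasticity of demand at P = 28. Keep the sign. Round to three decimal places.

-0.862

At P = 28, Q = 3638.
dQ/dP = −4P = -112.
ε = (dQ/dP)(P/Q) = (-112)(28/3638).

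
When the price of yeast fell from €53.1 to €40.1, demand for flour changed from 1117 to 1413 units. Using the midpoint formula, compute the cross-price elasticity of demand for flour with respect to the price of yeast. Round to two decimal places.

ΔQ_x = 1413 − 1117 = 296; ΔP_y = 40.1 − 53.1 = -13.
Midpoints: P̄_y = 46.60, Q̄_x = 1265.0.
ε_xy = (ΔQ_x/ΔP_y)(P̄_y/Q̄_x) = (296/-13)(46.60/1265.0).
ε_xy < 0, so the goods are complements.

-0.84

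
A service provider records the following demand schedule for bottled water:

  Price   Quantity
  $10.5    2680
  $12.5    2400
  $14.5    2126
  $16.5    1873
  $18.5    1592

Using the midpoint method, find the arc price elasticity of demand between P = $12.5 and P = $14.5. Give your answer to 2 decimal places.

-0.82

At P = 12.5, Q = 2400; at P = 14.5, Q = 2126.
ΔQ = -274, ΔP = 2.0. Midpoints: P̄ = 13.50, Q̄ = 2263.0.
ε = (ΔQ/ΔP)(P̄/Q̄) = (-274/2.0)(13.50/2263.0).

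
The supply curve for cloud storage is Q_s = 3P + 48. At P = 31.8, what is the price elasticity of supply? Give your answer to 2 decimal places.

At P = 31.8, Q_s = 143.40.
dQ_s/dP = 3.
ε_s = (dQ_s/dP)(P/Q_s) = (3)(31.8/143.40).

0.67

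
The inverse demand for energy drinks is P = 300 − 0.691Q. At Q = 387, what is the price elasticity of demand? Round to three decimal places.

At Q = 387, P = 300 − 0.691(387) = 32.58.
dP/dQ = −0.691, so dQ/dP = 1/(−0.691) = -1.447.
ε = (dQ/dP)(P/Q) = (-1.447)(32.58/387).

-0.122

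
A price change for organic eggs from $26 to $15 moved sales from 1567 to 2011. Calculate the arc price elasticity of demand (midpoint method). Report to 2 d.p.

ΔQ = 2011 − 1567 = 444; ΔP = 15 − 26 = -11.
Midpoints: P̄ = 20.50, Q̄ = 1789.0.
ε = (ΔQ/ΔP)(P̄/Q̄) = (444/-11)(20.50/1789.0).

-0.46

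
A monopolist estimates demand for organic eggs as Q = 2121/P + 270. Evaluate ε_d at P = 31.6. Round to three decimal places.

-0.199

At P = 31.6, Q = 337.120.
dQ/dP = −2121/P² = -2.124.
ε = (dQ/dP)(P/Q) = (-2.124)(31.6/337.120).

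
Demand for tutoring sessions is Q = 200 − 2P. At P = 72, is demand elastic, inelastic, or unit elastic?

Q = 56, dQ/dP = -2.
ε = (dQ/dP)(P/Q) ≈ -2.571.
|ε| = 2.57 > 1.

elastic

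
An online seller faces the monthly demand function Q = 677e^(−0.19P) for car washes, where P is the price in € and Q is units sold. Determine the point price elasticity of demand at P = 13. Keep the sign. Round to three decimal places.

-2.470

At P = 13, Q = 57.264.
dQ/dP = −0.19·677e^(−0.19P) = −0.19Q = -10.880.
ε = (dQ/dP)(P/Q) = (-10.880)(13/57.264).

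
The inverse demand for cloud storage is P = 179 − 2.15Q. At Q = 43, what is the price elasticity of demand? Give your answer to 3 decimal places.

-0.936

At Q = 43, P = 179 − 2.15(43) = 86.55.
dP/dQ = −2.15, so dQ/dP = 1/(−2.15) = -0.465.
ε = (dQ/dP)(P/Q) = (-0.465)(86.55/43).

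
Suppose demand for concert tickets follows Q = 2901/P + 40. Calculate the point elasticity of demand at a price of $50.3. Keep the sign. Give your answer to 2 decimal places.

-0.59

At P = 50.3, Q = 97.674.
dQ/dP = −2901/P² = -1.147.
ε = (dQ/dP)(P/Q) = (-1.147)(50.3/97.674).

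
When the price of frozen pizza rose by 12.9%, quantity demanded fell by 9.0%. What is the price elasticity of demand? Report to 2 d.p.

ε = %ΔQ / %ΔP = (-9.0)/(12.9) = -0.698.

-0.70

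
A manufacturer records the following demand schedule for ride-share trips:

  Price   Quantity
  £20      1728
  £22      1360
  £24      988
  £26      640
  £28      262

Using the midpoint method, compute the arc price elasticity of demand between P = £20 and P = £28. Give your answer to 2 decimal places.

-4.42

At P = 20, Q = 1728; at P = 28, Q = 262.
ΔQ = -1466, ΔP = 8. Midpoints: P̄ = 24.00, Q̄ = 995.0.
ε = (ΔQ/ΔP)(P̄/Q̄) = (-1466/8)(24.00/995.0).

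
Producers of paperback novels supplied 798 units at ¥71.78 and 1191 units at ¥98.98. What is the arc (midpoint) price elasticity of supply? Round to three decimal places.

1.240

ΔQ = 1191 − 798 = 393; ΔP = 98.98 − 71.78 = 27.2.
Midpoints: P̄ = 85.38, Q̄ = 994.5.
ε_s = (ΔQ/ΔP)(P̄/Q̄) = (393/27.2)(85.38/994.5).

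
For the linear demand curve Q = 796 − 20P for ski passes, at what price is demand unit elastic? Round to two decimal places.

For linear demand Q = a − bP, ε = −bP/(a − bP). |ε| = 1 when bP = a − bP, i.e. P = a/(2b).
P = 796/(2·20) = 796/40 = 19.9000.

19.90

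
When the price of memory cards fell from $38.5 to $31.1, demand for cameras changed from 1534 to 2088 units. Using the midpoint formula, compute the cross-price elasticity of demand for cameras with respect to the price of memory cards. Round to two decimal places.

-1.44

ΔQ_x = 2088 − 1534 = 554; ΔP_y = 31.1 − 38.5 = -7.4.
Midpoints: P̄_y = 34.80, Q̄_x = 1811.0.
ε_xy = (ΔQ_x/ΔP_y)(P̄_y/Q̄_x) = (554/-7.4)(34.80/1811.0).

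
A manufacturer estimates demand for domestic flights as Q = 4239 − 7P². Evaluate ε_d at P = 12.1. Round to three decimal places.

-0.638

At P = 12.1, Q = 3214.130.
dQ/dP = −14P = -169.400.
ε = (dQ/dP)(P/Q) = (-169.400)(12.1/3214.130).
|ε| < 1, so demand is inelastic at this price.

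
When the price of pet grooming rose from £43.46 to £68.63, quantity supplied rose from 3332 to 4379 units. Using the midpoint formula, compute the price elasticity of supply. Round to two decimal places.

ΔQ = 4379 − 3332 = 1047; ΔP = 68.63 − 43.46 = 25.17.
Midpoints: P̄ = 56.05, Q̄ = 3855.5.
ε_s = (ΔQ/ΔP)(P̄/Q̄) = (1047/25.17)(56.05/3855.5).

0.60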